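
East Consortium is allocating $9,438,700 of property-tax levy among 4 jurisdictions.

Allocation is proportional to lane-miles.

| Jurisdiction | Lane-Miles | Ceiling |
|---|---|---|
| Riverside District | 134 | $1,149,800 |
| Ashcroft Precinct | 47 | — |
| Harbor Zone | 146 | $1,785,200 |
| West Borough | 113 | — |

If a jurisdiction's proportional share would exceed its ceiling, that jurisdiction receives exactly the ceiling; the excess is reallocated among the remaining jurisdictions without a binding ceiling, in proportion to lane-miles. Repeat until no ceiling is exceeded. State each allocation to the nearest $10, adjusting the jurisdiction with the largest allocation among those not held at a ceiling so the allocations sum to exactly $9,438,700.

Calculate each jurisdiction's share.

Riverside District: $1,149,800 | Ashcroft Precinct: $1,910,460 | Harbor Zone: $1,785,200 | West Borough: $4,593,240

Combined lane-miles = 440.
Proportional shares (ignoring caps): Riverside District 2,874,513.18; Ashcroft Precinct 1,008,224.77; Harbor Zone 3,131,932.27; West Borough 2,424,029.77.
Capped: Riverside District ($1,149,800), Harbor Zone ($1,785,200); residual $6,503,700 reallocated over remaining lane-miles 160.
Shares after redistribution: Ashcroft Precinct 1,910,461.88 → $1,910,460; West Borough 4,593,238.12 → $4,593,240.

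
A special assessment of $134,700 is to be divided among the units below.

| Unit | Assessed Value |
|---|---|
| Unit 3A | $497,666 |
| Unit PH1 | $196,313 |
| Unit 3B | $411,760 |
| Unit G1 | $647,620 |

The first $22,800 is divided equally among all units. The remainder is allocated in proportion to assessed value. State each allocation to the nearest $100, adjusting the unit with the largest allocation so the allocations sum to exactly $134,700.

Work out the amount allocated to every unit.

$22,800 shared equally gives $5,700 per unit.
Remainder $111,900 by assessed value (total 1,753,359): Unit 3A 31,761.22 → $31,800; Unit PH1 12,528.77 → $12,500; Unit 3B 26,278.67 → $26,300; Unit G1 41,331.34 → $41,300.
Totals: Unit 3A $5,700 + $31,800 = $37,500; Unit PH1 $5,700 + $12,500 = $18,200; Unit 3B $5,700 + $26,300 = $32,000; Unit G1 $5,700 + $41,300 = $47,000.

Unit 3A: $37,500; Unit PH1: $18,200; Unit 3B: $32,000; Unit G1: $47,000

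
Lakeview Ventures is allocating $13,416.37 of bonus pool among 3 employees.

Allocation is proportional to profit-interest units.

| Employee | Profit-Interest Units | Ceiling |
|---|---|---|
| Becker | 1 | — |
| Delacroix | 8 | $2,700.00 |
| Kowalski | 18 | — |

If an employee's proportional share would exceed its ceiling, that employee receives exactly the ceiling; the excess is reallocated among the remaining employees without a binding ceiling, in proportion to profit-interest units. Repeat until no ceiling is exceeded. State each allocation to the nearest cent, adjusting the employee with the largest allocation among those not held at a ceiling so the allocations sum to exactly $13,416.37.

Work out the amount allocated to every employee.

Total profit-interest units = 27.
Unconstrained shares: Becker 496.9026; Delacroix 3,975.2207; Kowalski 8,944.2467.
Capped: Delacroix ($2,700.00); residual $10,716.37 reallocated over remaining profit-interest units 19.
Redistributed shares: Becker 564.0195 → $564.02; Kowalski 10,152.3505 → $10,152.35.

Becker: $564.02 | Delacroix: $2,700.00 | Kowalski: $10,152.35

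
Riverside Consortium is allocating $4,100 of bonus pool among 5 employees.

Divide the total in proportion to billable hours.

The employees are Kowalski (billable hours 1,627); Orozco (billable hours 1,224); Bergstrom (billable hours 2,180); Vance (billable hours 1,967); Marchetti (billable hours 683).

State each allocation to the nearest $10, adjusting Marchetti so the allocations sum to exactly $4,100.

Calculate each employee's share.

Total billable hours = 7,681.
Unrounded shares: Kowalski 1,627/7,681 × $4,100 = 868.47; Orozco 1,224/7,681 × $4,100 = 653.35; Bergstrom 2,180/7,681 × $4,100 = 1,163.65; Vance 1,967/7,681 × $4,100 = 1,049.95; Marchetti 683/7,681 × $4,100 = 364.57.
Rounded to nearest $10: Kowalski $870; Orozco $650; Bergstrom $1,160; Vance $1,050; Marchetti $360. Sum = $4,090.
Difference $4,100 − $4,090 = +$10 applied to Marchetti: Marchetti becomes $370.

Kowalski: $870; Orozco: $650; Bergstrom: $1,160; Vance: $1,050; Marchetti: $370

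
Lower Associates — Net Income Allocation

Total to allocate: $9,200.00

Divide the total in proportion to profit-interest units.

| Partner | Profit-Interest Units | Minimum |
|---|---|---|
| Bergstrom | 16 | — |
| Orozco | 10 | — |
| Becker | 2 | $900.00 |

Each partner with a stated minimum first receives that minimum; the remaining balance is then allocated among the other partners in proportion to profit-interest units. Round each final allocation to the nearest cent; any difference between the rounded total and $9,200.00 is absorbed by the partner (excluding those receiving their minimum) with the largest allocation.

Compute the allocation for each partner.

Bergstrom: $5,107.69 | Orozco: $3,192.31 | Becker: $900.00

Minimums first: Becker $900.00. Balance $8,300.00.
Balance split over remaining profit-interest units 26: Bergstrom 5,107.6923 → $5,107.69; Orozco 3,192.3077 → $3,192.31.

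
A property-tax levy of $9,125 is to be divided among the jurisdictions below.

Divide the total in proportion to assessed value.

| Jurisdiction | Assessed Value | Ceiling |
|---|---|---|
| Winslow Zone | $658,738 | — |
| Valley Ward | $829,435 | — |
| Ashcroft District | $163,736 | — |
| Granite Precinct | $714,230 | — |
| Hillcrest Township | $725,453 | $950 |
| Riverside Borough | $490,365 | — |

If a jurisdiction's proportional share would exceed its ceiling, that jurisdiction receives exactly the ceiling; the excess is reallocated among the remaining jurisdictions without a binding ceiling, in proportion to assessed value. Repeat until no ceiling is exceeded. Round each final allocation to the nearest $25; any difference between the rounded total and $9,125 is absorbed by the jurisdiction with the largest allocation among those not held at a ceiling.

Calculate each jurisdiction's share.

Total assessed value = 3,581,957.
Unconstrained shares: Winslow Zone 1,678.13; Valley Ward 2,112.98; Ashcroft District 417.12; Granite Precinct 1,819.49; Hillcrest Township 1,848.08; Riverside Borough 1,249.20.
Cap binds for Hillcrest Township ($950); remaining pool $8,175 reallocated over remaining assessed value 2,856,504.
Redistributed shares: Winslow Zone 1,885.24 → $1,875; Valley Ward 2,373.75 → $2,375; Ashcroft District 468.59 → $475; Granite Precinct 2,044.05 → $2,050; Riverside Borough 1,403.37 → $1,400.

Winslow Zone: $1,875; Valley Ward: $2,375; Ashcroft District: $475; Granite Precinct: $2,050; Hillcrest Township: $950; Riverside Borough: $1,400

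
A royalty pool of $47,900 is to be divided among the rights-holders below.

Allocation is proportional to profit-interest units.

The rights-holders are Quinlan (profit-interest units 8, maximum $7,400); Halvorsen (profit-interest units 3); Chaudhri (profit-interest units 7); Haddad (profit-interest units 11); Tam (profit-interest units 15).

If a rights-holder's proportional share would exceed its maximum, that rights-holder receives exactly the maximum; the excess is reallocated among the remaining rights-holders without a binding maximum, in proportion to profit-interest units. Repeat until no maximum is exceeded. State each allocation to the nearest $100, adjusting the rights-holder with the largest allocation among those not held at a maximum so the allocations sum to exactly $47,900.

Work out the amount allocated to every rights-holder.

Profit-interest units total: 44.
Unconstrained shares: Quinlan 8,709.09; Halvorsen 3,265.91; Chaudhri 7,620.45; Haddad 11,975.00; Tam 16,329.55.
Cap binds for Quinlan ($7,400); balance $40,500 reallocated over remaining profit-interest units 36.
Shares after redistribution: Halvorsen 3,375.00 → $3,400; Chaudhri 7,875.00 → $7,900; Haddad 12,375.00 → $12,400; Tam 16,875.00 → $16,900.
Rounding difference −$100 applied to Tam → $16,800.

Quinlan: $7,400 · Halvorsen: $3,400 · Chaudhri: $7,900 · Haddad: $12,400 · Tam: $16,800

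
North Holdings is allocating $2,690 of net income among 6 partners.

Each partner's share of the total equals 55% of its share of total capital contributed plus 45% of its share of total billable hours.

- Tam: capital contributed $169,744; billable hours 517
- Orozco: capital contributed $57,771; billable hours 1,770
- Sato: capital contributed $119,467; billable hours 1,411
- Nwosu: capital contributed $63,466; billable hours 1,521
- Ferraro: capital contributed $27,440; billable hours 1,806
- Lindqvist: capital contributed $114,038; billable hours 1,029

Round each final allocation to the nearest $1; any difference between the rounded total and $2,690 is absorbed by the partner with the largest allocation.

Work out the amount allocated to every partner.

Capital contributed total 551,926; billable hours total 8,054.
Blended shares (55% capital contributed + 45% billable hours): Tam 0.1980; Orozco 0.1565; Sato 0.1979; Nwosu 0.1482; Ferraro 0.1283; Lindqvist 0.1711.
Proportional shares: Tam 532.72; Orozco 420.89; Sato 532.32; Nwosu 398.73; Ferraro 344.99; Lindqvist 460.35.
Rounded to nearest $1: Tam $533; Orozco $421; Sato $532; Nwosu $399; Ferraro $345; Lindqvist $460. Sum = $2,690.
No rounding difference to absorb.

Tam: $533 | Orozco: $421 | Sato: $532 | Nwosu: $399 | Ferraro: $345 | Lindqvist: $460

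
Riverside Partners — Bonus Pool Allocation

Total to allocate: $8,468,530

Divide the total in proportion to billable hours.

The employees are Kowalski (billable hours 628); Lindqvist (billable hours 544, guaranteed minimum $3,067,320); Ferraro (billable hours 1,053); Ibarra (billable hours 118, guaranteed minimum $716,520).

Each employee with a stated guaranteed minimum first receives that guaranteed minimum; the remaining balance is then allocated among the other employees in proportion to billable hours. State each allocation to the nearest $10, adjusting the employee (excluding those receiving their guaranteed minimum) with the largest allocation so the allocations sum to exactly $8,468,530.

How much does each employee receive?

Kowalski: $1,750,140; Lindqvist: $3,067,320; Ferraro: $2,934,550; Ibarra: $716,520

Minimums first: Lindqvist $3,067,320; Ibarra $716,520. Remaining pool $4,684,690.
Remaining pool split over remaining billable hours 1,681: Kowalski 1,750,139.99 → $1,750,140; Ferraro 2,934,550.01 → $2,934,550.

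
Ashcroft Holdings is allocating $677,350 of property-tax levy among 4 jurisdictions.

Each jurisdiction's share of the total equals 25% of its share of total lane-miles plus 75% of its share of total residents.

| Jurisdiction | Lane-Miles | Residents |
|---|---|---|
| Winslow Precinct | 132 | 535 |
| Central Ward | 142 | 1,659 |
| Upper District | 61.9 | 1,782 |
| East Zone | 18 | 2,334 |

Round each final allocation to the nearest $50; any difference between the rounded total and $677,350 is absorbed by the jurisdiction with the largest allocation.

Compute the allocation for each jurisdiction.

Totals — lane-miles 353.9, residents 6,310.
Blended shares (25% lane-miles + 75% residents): Winslow Precinct 0.1568; Central Ward 0.2975; Upper District 0.2555; East Zone 0.2901.
Pro-rata amounts: Winslow Precinct 106,233.01; Central Ward 201,510.15; Upper District 173,085.75; East Zone 196,521.08.
At nearest $50: Winslow Precinct $106,250; Central Ward $201,500; Upper District $173,100; East Zone $196,500. Sum = $677,350.
No rounding difference to absorb.

Winslow Precinct: $106,250 | Central Ward: $201,500 | Upper District: $173,100 | East Zone: $196,500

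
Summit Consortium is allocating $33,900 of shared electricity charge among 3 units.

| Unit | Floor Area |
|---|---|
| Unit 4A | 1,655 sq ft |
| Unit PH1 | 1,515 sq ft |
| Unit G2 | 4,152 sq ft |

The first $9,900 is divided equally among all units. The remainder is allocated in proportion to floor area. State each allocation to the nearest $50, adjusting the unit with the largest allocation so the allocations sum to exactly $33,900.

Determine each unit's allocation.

First tranche $9,900 split equally: $3,300 each.
Remainder $24,000 by floor area (total 7,322): Unit 4A 5,424.75 → $5,400; Unit PH1 4,965.86 → $4,950; Unit G2 13,609.40 → $13,600.
Rounding difference +$50 on remainder applied to Unit G2.
Totals: Unit 4A $3,300 + $5,400 = $8,700; Unit PH1 $3,300 + $4,950 = $8,250; Unit G2 $3,300 + $13,650 = $16,950.

Unit 4A: $8,700 | Unit PH1: $8,250 | Unit G2: $16,950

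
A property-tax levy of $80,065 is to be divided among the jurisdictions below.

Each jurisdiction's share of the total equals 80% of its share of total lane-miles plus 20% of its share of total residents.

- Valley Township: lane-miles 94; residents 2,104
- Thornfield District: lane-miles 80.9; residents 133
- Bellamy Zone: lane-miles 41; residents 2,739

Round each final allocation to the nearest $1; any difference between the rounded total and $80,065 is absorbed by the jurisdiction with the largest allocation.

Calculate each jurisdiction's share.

Valley Township: $34,658 · Thornfield District: $24,429 · Bellamy Zone: $20,978

Totals — lane-miles 215.9, residents 4,976.
Combined weights (80% lane-miles + 20% residents): Valley Township 0.4329; Thornfield District 0.3051; Bellamy Zone 0.2620.
Proportional shares: Valley Township 34,658.16; Thornfield District 24,428.96; Bellamy Zone 20,977.88.
At nearest $1: Valley Township $34,658; Thornfield District $24,429; Bellamy Zone $20,978. Sum = $80,065.
Rounded total matches; no reconciliation needed.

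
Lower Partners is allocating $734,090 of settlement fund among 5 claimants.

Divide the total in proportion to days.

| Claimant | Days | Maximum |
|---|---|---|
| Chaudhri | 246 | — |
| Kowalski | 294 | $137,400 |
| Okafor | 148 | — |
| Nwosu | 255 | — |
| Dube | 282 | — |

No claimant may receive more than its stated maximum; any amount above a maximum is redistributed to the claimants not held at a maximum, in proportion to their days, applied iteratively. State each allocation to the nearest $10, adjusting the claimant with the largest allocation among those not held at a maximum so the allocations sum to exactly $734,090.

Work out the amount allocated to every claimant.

Chaudhri: $157,660 · Kowalski: $137,400 · Okafor: $94,860 · Nwosu: $163,430 · Dube: $180,740

Combined days = 1,225.
Unconstrained shares: Chaudhri 147,417.26; Kowalski 176,181.60; Okafor 88,690.06; Nwosu 152,810.57; Dube 168,990.51.
Capped: Kowalski ($137,400); residual $596,690 reallocated over remaining days 931.
Shares after redistribution: Chaudhri 157,664.60 → $157,660; Okafor 94,855.12 → $94,860; Nwosu 163,432.81 → $163,430; Dube 180,737.47 → $180,740.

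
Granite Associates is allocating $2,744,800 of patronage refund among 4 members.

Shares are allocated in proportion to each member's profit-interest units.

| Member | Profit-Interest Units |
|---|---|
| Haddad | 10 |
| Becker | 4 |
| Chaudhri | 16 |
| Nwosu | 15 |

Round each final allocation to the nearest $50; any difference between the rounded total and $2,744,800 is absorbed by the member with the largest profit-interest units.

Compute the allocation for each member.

Total profit-interest units = 45.
Unrounded shares: Haddad 10/45 × $2,744,800 = 609,955.56; Becker 4/45 × $2,744,800 = 243,982.22; Chaudhri 16/45 × $2,744,800 = 975,928.89; Nwosu 15/45 × $2,744,800 = 914,933.33.
At nearest $50: Haddad $609,950; Becker $244,000; Chaudhri $975,950; Nwosu $914,950. Sum = $2,744,850.
Difference $2,744,800 − $2,744,850 = −$50 applied to largest profit-interest units (Chaudhri): Chaudhri becomes $975,900.

Haddad: $609,950; Becker: $244,000; Chaudhri: $975,900; Nwosu: $914,950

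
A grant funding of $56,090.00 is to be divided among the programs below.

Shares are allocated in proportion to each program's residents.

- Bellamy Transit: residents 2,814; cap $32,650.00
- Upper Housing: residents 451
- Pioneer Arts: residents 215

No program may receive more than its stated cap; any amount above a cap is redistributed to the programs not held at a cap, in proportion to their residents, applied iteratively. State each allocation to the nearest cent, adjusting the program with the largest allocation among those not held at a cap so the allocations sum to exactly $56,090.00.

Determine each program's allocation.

Total residents = 3,480.
Proportional shares (ignoring caps): Bellamy Transit 45,355.5345; Upper Housing 7,269.1351; Pioneer Arts 3,465.3305.
Capped: Bellamy Transit ($32,650.00); remaining pool $23,440.00 reallocated over remaining residents 666.
Remaining shares: Upper Housing 15,873.0330 → $15,873.03; Pioneer Arts 7,566.9670 → $7,566.97.

Bellamy Transit: $32,650.00; Upper Housing: $15,873.03; Pioneer Arts: $7,566.97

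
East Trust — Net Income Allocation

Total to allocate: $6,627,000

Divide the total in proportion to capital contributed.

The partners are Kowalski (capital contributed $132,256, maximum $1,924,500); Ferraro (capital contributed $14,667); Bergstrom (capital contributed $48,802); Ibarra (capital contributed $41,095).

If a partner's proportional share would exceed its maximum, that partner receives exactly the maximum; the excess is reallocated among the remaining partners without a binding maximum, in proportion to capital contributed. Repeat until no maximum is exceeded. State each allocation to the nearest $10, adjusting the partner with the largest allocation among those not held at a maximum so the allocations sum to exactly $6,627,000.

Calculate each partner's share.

Kowalski: $1,924,500 · Ferraro: $659,610 · Bergstrom: $2,194,750 · Ibarra: $1,848,140

Total capital contributed = 236,820.
Proportional shares (ignoring caps): Kowalski 3,700,956.47; Ferraro 410,430.74; Bergstrom 1,365,639.95; Ibarra 1,149,972.83.
Capped: Kowalski ($1,924,500); balance $4,702,500 reallocated over remaining capital contributed 104,564.
Remaining shares: Ferraro 659,611.03 → $659,610; Bergstrom 2,194,745.85 → $2,194,750; Ibarra 1,848,143.12 → $1,848,140.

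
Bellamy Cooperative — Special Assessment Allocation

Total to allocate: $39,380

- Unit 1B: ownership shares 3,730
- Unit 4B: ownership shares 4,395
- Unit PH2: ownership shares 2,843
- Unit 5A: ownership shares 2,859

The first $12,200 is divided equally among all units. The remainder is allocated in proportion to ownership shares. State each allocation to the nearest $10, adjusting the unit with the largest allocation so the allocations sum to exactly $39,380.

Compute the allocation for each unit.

Unit 1B: $10,380 | Unit 4B: $11,690 | Unit PH2: $8,640 | Unit 5A: $8,670

$12,200 shared equally gives $3,050 per unit.
Remainder $27,180 by ownership shares (total 13,827): Unit 1B 7,332.13 → $7,330; Unit 4B 8,639.34 → $8,640; Unit PH2 5,588.54 → $5,590; Unit 5A 5,619.99 → $5,620.
Totals: Unit 1B $3,050 + $7,330 = $10,380; Unit 4B $3,050 + $8,640 = $11,690; Unit PH2 $3,050 + $5,590 = $8,640; Unit 5A $3,050 + $5,620 = $8,670.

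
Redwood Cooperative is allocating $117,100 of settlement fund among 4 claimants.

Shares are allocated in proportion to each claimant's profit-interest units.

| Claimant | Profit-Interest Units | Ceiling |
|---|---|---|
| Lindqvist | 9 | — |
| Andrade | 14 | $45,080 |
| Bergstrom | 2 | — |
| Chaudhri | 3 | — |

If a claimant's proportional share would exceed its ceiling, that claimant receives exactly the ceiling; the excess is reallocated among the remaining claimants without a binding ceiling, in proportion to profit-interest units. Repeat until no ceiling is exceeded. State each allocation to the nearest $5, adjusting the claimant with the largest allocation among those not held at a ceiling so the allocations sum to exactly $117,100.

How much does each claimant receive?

Lindqvist: $46,295; Andrade: $45,080; Bergstrom: $10,290; Chaudhri: $15,435

Sum of profit-interest units: 28.
Pro-rata shares before constraints: Lindqvist 37,639.29; Andrade 58,550.00; Bergstrom 8,364.29; Chaudhri 12,546.43.
Capped: Andrade ($45,080); remaining pool $72,020 reallocated over remaining profit-interest units 14.
Remaining shares: Lindqvist 46,298.57 → $46,300; Bergstrom 10,288.57 → $10,290; Chaudhri 15,432.86 → $15,435.
Rounding difference −$5 applied to Lindqvist → $46,295.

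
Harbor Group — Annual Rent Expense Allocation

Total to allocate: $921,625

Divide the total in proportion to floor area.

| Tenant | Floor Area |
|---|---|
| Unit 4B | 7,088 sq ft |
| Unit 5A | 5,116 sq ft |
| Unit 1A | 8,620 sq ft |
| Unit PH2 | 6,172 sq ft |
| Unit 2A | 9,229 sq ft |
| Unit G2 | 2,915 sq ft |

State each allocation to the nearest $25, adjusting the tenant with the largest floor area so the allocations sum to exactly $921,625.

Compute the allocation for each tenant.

Combined floor area = 39,140.
Pro-rata amounts: Unit 4B 7,088/39,140 × $921,625 = 166,900.31; Unit 5A 5,116/39,140 × $921,625 = 120,465.85; Unit 1A 8,620/39,140 × $921,625 = 202,974.13; Unit PH2 6,172/39,140 × $921,625 = 145,331.36; Unit 2A 9,229/39,140 × $921,625 = 217,314.18; Unit G2 2,915/39,140 × $921,625 = 68,639.16.
After rounding ($25): Unit 4B $166,900; Unit 5A $120,475; Unit 1A $202,975; Unit PH2 $145,325; Unit 2A $217,325; Unit G2 $68,650. Sum = $921,650.
Difference $921,625 − $921,650 = −$25 applied to largest floor area (Unit 2A): Unit 2A becomes $217,300.

Unit 4B: $166,900 | Unit 5A: $120,475 | Unit 1A: $202,975 | Unit PH2: $145,325 | Unit 2A: $217,300 | Unit G2: $68,650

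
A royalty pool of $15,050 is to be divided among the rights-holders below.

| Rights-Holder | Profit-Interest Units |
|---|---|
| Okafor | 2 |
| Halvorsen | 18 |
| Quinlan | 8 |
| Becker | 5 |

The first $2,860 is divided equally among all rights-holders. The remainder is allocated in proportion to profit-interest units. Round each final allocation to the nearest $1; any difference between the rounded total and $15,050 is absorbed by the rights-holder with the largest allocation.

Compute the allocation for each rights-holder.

Equal tier: $2,860 ÷ 4 = $715 apiece.
Remainder $12,190 by profit-interest units (total 33): Okafor 738.79 → $739; Halvorsen 6,649.09 → $6,649; Quinlan 2,955.15 → $2,955; Becker 1,846.97 → $1,847.
Totals: Okafor $715 + $739 = $1,454; Halvorsen $715 + $6,649 = $7,364; Quinlan $715 + $2,955 = $3,670; Becker $715 + $1,847 = $2,562.

Okafor: $1,454 | Halvorsen: $7,364 | Quinlan: $3,670 | Becker: $2,562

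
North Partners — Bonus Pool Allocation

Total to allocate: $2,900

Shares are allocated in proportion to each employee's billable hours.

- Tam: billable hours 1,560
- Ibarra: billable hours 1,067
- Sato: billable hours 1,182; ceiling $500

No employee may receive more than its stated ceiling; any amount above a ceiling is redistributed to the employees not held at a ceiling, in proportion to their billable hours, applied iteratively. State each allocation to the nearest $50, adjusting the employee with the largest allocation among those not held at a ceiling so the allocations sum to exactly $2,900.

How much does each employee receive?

Tam: $1,450; Ibarra: $950; Sato: $500

Total billable hours = 3,809.
Unconstrained shares: Tam 1,187.71; Ibarra 812.37; Sato 899.92.
Capped: Sato ($500); residual $2,400 reallocated over remaining billable hours 2,627.
Redistributed shares: Tam 1,425.20 → $1,450; Ibarra 974.80 → $950.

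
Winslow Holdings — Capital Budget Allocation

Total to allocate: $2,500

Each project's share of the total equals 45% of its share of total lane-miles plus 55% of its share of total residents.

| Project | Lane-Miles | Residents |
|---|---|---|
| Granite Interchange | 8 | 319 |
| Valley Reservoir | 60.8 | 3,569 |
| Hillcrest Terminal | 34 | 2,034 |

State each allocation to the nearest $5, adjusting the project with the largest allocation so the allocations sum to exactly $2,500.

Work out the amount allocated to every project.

Totals — lane-miles 102.8, residents 5,922.
Blended shares (45% lane-miles + 55% residents): Granite Interchange 0.0646; Valley Reservoir 0.5976; Hillcrest Terminal 0.3377.
Pro-rata amounts: Granite Interchange 161.62; Valley Reservoir 1,494.04; Hillcrest Terminal 844.35.
After rounding ($5): Granite Interchange $160; Valley Reservoir $1,495; Hillcrest Terminal $845. Sum = $2,500.
Sum already equals the total — no adjustment.

Granite Interchange: $160 | Valley Reservoir: $1,495 | Hillcrest Terminal: $845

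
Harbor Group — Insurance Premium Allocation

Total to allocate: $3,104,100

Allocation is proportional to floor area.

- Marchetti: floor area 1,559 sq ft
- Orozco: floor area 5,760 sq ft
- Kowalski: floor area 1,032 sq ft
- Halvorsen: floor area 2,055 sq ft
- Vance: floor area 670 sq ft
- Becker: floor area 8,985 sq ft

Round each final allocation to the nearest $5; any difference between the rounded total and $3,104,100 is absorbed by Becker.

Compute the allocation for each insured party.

Marchetti: $241,230; Orozco: $891,260; Kowalski: $159,685; Halvorsen: $317,975; Vance: $103,670; Becker: $1,390,280

Total floor area = 20,061.
Unrounded shares: Marchetti 1,559/20,061 × $3,104,100 = 241,228.85; Orozco 5,760/20,061 × $3,104,100 = 891,262.45; Kowalski 1,032/20,061 × $3,104,100 = 159,684.52; Halvorsen 2,055/20,061 × $3,104,100 = 317,976.45; Vance 670/20,061 × $3,104,100 = 103,671.15; Becker 8,985/20,061 × $3,104,100 = 1,390,276.58.
At nearest $5: Marchetti $241,230; Orozco $891,260; Kowalski $159,685; Halvorsen $317,975; Vance $103,670; Becker $1,390,275. Sum = $3,104,095.
Difference $3,104,100 − $3,104,095 = +$5 applied to Becker: Becker becomes $1,390,280.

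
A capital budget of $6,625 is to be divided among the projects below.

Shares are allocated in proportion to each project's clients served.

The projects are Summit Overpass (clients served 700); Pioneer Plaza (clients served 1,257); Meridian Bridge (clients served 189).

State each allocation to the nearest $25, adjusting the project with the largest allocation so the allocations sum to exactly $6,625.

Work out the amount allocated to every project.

Clients served total: 2,146.
Raw shares: Summit Overpass 700/2,146 × $6,625 = 2,161.00; Pioneer Plaza 1,257/2,146 × $6,625 = 3,880.53; Meridian Bridge 189/2,146 × $6,625 = 583.47.
At nearest $25: Summit Overpass $2,150; Pioneer Plaza $3,875; Meridian Bridge $575. Sum = $6,600.
Difference $6,625 − $6,600 = +$25 applied to largest allocation (Pioneer Plaza): Pioneer Plaza becomes $3,900.

Summit Overpass: $2,150; Pioneer Plaza: $3,900; Meridian Bridge: $575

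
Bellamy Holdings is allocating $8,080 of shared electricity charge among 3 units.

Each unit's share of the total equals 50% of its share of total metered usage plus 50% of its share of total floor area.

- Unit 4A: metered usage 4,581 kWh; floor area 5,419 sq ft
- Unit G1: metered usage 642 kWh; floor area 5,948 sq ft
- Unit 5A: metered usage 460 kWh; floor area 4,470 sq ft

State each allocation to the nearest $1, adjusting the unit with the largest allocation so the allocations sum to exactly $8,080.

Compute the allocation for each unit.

Metered usage total 5,683; floor area total 15,837.
Combined weights (50% metered usage + 50% floor area): Unit 4A 0.5741; Unit G1 0.2443; Unit 5A 0.1816.
Proportional shares: Unit 4A 4,638.98; Unit G1 1,973.72; Unit 5A 1,467.30.
Rounded to nearest $1: Unit 4A $4,639; Unit G1 $1,974; Unit 5A $1,467. Sum = $8,080.
Sum already equals the total — no adjustment.

Unit 4A: $4,639 | Unit G1: $1,974 | Unit 5A: $1,467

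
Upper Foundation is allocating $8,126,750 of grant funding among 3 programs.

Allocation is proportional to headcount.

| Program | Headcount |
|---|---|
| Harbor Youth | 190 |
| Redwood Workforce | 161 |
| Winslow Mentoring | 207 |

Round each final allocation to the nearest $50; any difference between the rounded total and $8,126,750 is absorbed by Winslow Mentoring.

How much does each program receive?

Harbor Youth: $2,767,150 · Redwood Workforce: $2,344,800 · Winslow Mentoring: $3,014,800

Headcount total: 558.
Raw shares: Harbor Youth 190/558 × $8,126,750 = 2,767,172.94; Redwood Workforce 161/558 × $8,126,750 = 2,344,814.96; Winslow Mentoring 207/558 × $8,126,750 = 3,014,762.10.
After rounding ($50): Harbor Youth $2,767,150; Redwood Workforce $2,344,800; Winslow Mentoring $3,014,750. Sum = $8,126,700.
Difference $8,126,750 − $8,126,700 = +$50 applied to Winslow Mentoring: Winslow Mentoring becomes $3,014,800.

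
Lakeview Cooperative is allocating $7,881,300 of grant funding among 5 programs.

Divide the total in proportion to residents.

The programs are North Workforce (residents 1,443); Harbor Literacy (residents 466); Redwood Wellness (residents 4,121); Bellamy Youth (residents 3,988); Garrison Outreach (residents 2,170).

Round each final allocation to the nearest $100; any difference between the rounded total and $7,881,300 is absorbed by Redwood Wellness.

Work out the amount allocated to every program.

Total residents = 12,188.
Unrounded shares: North Workforce 1,443/12,188 × $7,881,300 = 933,107.64; Harbor Literacy 466/12,188 × $7,881,300 = 301,336.22; Redwood Wellness 4,121/12,188 × $7,881,300 = 2,664,820.91; Bellamy Youth 3,988/12,188 × $7,881,300 = 2,578,817.23; Garrison Outreach 2,170/12,188 × $7,881,300 = 1,403,218.00.
After rounding ($100): North Workforce $933,100; Harbor Literacy $301,300; Redwood Wellness $2,664,800; Bellamy Youth $2,578,800; Garrison Outreach $1,403,200. Sum = $7,881,200.
Difference $7,881,300 − $7,881,200 = +$100 applied to Redwood Wellness: Redwood Wellness becomes $2,664,900.

North Workforce: $933,100 | Harbor Literacy: $301,300 | Redwood Wellness: $2,664,900 | Bellamy Youth: $2,578,800 | Garrison Outreach: $1,403,200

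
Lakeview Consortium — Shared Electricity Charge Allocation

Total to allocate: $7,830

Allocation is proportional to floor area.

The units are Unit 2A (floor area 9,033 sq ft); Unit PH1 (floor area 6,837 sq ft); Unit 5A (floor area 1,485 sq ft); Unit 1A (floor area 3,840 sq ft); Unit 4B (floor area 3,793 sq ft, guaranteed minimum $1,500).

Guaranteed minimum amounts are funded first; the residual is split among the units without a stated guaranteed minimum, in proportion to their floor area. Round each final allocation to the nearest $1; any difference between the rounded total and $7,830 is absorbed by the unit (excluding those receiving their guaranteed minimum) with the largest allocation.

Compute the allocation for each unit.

Guaranteed amounts: Unit 4B $1,500. Remaining pool $6,330.
Remaining pool split over remaining floor area 21,195: Unit 2A 2,697.75 → $2,698; Unit PH1 2,041.91 → $2,042; Unit 5A 443.503 → $444; Unit 1A 1,146.84 → $1,147.
Rounding difference −$1 applied to Unit 2A → $2,697.

Unit 2A: $2,697; Unit PH1: $2,042; Unit 5A: $444; Unit 1A: $1,147; Unit 4B: $1,500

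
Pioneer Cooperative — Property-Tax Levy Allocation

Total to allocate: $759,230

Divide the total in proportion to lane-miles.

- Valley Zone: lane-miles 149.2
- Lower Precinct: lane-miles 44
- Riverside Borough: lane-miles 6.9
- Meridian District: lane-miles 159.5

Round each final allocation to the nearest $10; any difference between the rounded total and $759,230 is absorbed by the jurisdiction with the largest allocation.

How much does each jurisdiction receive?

Sum of lane-miles: 359.6.
Raw shares: Valley Zone 149.2/359.6 × $759,230 = 315,008.67; Lower Precinct 44/359.6 × $759,230 = 92,898.00; Riverside Borough 6.9/359.6 × $759,230 = 14,568.10; Meridian District 159.5/359.6 × $759,230 = 336,755.24.
At nearest $10: Valley Zone $315,010; Lower Precinct $92,900; Riverside Borough $14,570; Meridian District $336,760. Sum = $759,240.
Difference $759,230 − $759,240 = −$10 applied to largest allocation (Meridian District): Meridian District becomes $336,750.

Valley Zone: $315,010; Lower Precinct: $92,900; Riverside Borough: $14,570; Meridian District: $336,750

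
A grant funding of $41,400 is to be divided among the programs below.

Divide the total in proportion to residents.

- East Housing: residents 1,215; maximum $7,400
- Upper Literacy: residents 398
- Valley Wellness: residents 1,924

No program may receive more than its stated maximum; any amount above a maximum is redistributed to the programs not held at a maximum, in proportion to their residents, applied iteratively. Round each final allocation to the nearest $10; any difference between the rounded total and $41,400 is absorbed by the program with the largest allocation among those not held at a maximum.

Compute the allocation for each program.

Sum of residents: 3,537.
Pro-rata shares before constraints: East Housing 14,221.37; Upper Literacy 4,658.52; Valley Wellness 22,520.10.
Cap binds for East Housing ($7,400); balance $34,000 reallocated over remaining residents 2,322.
Remaining shares: Upper Literacy 5,827.73 → $5,830; Valley Wellness 28,172.27 → $28,170.

East Housing: $7,400 · Upper Literacy: $5,830 · Valley Wellness: $28,170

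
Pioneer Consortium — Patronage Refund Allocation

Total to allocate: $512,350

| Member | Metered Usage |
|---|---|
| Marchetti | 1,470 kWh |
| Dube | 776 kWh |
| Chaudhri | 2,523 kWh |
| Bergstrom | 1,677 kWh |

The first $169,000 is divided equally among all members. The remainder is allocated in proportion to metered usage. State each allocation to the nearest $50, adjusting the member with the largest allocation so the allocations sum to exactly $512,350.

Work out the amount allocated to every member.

Marchetti: $120,550; Dube: $83,600; Chaudhri: $176,600; Bergstrom: $131,600

Equal tier: $169,000 ÷ 4 = $42,250 apiece.
Remainder $343,350 by metered usage (total 6,446): Marchetti 78,300.42 → $78,300; Dube 41,334.10 → $41,350; Chaudhri 134,389.09 → $134,400; Bergstrom 89,326.40 → $89,350.
Rounding difference −$50 on remainder applied to Chaudhri.
Totals: Marchetti $42,250 + $78,300 = $120,550; Dube $42,250 + $41,350 = $83,600; Chaudhri $42,250 + $134,350 = $176,600; Bergstrom $42,250 + $89,350 = $131,600.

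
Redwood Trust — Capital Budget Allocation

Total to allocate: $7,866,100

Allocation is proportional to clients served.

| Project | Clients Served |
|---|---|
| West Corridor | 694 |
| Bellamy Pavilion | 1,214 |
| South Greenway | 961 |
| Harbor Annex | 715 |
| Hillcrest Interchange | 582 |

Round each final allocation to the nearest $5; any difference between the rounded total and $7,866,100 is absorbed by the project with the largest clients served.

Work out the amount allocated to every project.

West Corridor: $1,310,385 · Bellamy Pavilion: $2,292,230 · South Greenway: $1,814,530 · Harbor Annex: $1,350,040 · Hillcrest Interchange: $1,098,915

Clients served total: 4,166.
Raw shares: West Corridor 694/4,166 × $7,866,100 = 1,310,387.28; Bellamy Pavilion 1,214/4,166 × $7,866,100 = 2,292,233.65; South Greenway 961/4,166 × $7,866,100 = 1,814,527.63; Harbor Annex 715/4,166 × $7,866,100 = 1,350,038.77; Hillcrest Interchange 582/4,166 × $7,866,100 = 1,098,912.67.
Rounded to nearest $5: West Corridor $1,310,385; Bellamy Pavilion $2,292,235; South Greenway $1,814,530; Harbor Annex $1,350,040; Hillcrest Interchange $1,098,915. Sum = $7,866,105.
Difference $7,866,100 − $7,866,105 = −$5 applied to largest clients served (Bellamy Pavilion): Bellamy Pavilion becomes $2,292,230.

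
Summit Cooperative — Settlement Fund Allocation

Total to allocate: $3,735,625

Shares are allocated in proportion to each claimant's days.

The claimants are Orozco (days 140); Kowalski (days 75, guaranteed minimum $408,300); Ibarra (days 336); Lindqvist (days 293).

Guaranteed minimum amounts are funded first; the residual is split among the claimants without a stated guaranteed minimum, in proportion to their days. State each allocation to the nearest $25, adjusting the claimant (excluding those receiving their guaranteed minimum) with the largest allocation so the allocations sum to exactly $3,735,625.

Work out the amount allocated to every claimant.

Orozco: $605,750 | Kowalski: $408,300 | Ibarra: $1,453,825 | Lindqvist: $1,267,750

Guaranteed amounts: Kowalski $408,300. Residual $3,327,325.
Residual split over remaining days 769: Orozco 605,754.88 → $605,750; Ibarra 1,453,811.70 → $1,453,800; Lindqvist 1,267,758.42 → $1,267,750.
Rounding difference +$25 applied to Ibarra → $1,453,825.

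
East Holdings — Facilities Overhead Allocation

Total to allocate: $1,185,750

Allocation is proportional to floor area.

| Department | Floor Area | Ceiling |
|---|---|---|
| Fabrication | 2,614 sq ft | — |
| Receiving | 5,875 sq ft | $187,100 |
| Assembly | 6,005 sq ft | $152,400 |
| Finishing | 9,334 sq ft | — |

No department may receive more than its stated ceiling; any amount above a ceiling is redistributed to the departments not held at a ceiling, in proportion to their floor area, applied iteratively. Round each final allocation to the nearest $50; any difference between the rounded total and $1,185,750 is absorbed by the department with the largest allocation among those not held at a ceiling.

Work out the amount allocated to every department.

Fabrication: $185,150 · Receiving: $187,100 · Assembly: $152,400 · Finishing: $661,100

Total floor area = 23,828.
Proportional shares (ignoring caps): Fabrication 130,080.18; Receiving 292,356.94; Assembly 298,826.12; Finishing 464,486.76.
Cap binds for Receiving ($187,100), Assembly ($152,400); remaining pool $846,250 reallocated over remaining floor area 11,948.
Redistributed shares: Fabrication 185,143.75 → $185,150; Finishing 661,106.25 → $661,100.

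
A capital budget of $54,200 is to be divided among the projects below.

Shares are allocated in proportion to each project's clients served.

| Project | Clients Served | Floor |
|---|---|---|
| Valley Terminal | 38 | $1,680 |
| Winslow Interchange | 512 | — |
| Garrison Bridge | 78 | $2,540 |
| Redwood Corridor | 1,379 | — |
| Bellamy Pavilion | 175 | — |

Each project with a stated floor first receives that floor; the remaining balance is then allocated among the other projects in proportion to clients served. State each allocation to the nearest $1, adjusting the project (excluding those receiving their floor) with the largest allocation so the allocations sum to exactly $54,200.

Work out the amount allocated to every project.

Valley Terminal: $1,680 · Winslow Interchange: $12,386 · Garrison Bridge: $2,540 · Redwood Corridor: $33,360 · Bellamy Pavilion: $4,234

Guaranteed amounts: Valley Terminal $1,680; Garrison Bridge $2,540. Balance $49,980.
Balance split over remaining clients served 2,066: Winslow Interchange 12,386.14 → $12,386; Redwood Corridor 33,360.32 → $33,360; Bellamy Pavilion 4,233.54 → $4,234.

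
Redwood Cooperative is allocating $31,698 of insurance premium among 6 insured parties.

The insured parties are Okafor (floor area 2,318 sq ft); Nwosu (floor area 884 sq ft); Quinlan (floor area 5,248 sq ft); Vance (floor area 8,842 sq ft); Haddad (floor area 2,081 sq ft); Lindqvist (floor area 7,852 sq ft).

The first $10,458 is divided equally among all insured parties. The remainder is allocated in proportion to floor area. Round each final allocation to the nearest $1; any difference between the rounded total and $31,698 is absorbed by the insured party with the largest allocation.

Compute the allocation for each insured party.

Okafor: $3,551 · Nwosu: $2,433 · Quinlan: $5,837 · Vance: $8,641 · Haddad: $3,367 · Lindqvist: $7,869

$10,458 shared equally gives $1,743 per insured party.
Remainder $21,240 by floor area (total 27,225): Okafor 1,808.42 → $1,808; Nwosu 689.67 → $690; Quinlan 4,094.31 → $4,094; Vance 6,898.22 → $6,898; Haddad 1,623.52 → $1,624; Lindqvist 6,125.86 → $6,126.
Totals: Okafor $1,743 + $1,808 = $3,551; Nwosu $1,743 + $690 = $2,433; Quinlan $1,743 + $4,094 = $5,837; Vance $1,743 + $6,898 = $8,641; Haddad $1,743 + $1,624 = $3,367; Lindqvist $1,743 + $6,126 = $7,869.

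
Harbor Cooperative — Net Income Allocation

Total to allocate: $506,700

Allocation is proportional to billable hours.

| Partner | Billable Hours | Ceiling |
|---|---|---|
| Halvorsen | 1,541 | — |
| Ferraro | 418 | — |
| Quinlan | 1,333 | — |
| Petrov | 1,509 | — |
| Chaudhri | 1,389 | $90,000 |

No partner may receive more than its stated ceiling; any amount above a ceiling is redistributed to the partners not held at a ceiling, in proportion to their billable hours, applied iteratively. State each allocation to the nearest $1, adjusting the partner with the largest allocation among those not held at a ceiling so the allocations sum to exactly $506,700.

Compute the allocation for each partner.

Halvorsen: $133,750 | Ferraro: $36,280 | Quinlan: $115,697 | Petrov: $130,973 | Chaudhri: $90,000

Billable hours total: 6,190.
Pro-rata shares before constraints: Halvorsen 126,142.92; Ferraro 34,216.58; Quinlan 109,116.49; Petrov 123,523.47; Chaudhri 113,700.53.
Capped: Chaudhri ($90,000); residual $416,700 reallocated over remaining billable hours 4,801.
Shares after redistribution: Halvorsen 133,750.20 → $133,750; Ferraro 36,280.07 → $36,280; Quinlan 115,696.96 → $115,697; Petrov 130,972.78 → $130,973.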